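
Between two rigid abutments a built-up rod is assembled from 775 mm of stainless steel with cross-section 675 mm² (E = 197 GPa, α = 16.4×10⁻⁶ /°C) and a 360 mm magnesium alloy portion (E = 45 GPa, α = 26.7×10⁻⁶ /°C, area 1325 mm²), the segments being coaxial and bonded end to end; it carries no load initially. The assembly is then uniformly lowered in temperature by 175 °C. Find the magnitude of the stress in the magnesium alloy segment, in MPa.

σ ≈ 248 MPa (tensile)

Free thermal contraction of the whole bar: Σ αᵢΔT Lᵢ = 16.4×10⁻⁶×175×775 + 26.7×10⁻⁶×175×360 = 3.906 mm.
The rigid supports impose zero overall length change; the single axial force P common to all segments must satisfy P Σ Lᵢ/(AᵢEᵢ) = δ_free.
The series flexibility is Σ Lᵢ/(AᵢEᵢ) = 775/(675×197×10³) + 360/(1325×45×10³) = 1.187×10⁻⁵ mm/N.
Hence P = δ_free / Σ(L/AE) = 3.906/1.187×10⁻⁵ = 329.2 kN (tensile).
σ_{magnesium alloy} = P / A = 329200 / 1325 = 248.5 MPa.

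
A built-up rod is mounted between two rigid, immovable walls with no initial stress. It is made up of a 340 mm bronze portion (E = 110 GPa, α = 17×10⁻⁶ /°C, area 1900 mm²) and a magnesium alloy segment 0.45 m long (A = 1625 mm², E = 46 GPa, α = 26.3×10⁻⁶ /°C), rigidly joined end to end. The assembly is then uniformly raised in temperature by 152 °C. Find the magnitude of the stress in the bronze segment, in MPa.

σ ≈ 184 MPa (compressive)

If the supports were absent, the total length change would be Σ αᵢΔT Lᵢ = 17×10⁻⁶×152×340 + 26.3×10⁻⁶×152×450 = 2.677 mm.
Since the ends are fixed, an axial force P builds up, equal in every segment, with P · Σ Lᵢ/(AᵢEᵢ) = δ_free.
Σ Lᵢ/(AᵢEᵢ) = 340/(1900×110×10³) + 450/(1625×46×10³) = 7.647×10⁻⁶ mm/N.
P = 2.677 / 7.647×10⁻⁶ = 350100 N = 350.1 kN, compressive.
σ_{bronze} = P / A = 350100 / 1900 = 184.3 MPa.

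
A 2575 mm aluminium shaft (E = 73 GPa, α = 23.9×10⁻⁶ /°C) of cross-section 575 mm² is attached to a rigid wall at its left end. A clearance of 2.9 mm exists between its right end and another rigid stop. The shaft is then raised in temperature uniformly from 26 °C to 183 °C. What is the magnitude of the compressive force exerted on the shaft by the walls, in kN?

P ≈ 110 kN

Unrestrained expansion: δ_free = αΔT L = 23.9×10⁻⁶ × 157 × 2575 = 9.662 mm.
After closing the 2.9 mm clearance, 9.662 − 2.9 = 6.762 mm of expansion remains to be suppressed by the wall.
That suppressed elongation corresponds to σ = E·Δ/L = 73×10³ × 6.762/2575 = 191.7 MPa.
P = σA = 191.7 × 575 = 110.2 kN.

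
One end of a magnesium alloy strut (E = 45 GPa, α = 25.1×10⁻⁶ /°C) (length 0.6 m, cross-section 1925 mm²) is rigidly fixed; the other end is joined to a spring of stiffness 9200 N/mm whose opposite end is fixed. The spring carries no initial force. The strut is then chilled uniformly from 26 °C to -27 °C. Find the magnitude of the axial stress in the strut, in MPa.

Free thermal contraction: δ_free = αΔT L = 25.1×10⁻⁶ × 53 × 600 = 0.7982 mm.
With a force P in the spring, the elastic change of the strut is PL/(AE) and that of the spring is P/k; compatibility requires their sum to equal δ_free.
P [ L/(AE) + 1/k ] = δ_free → P [ 600/(1925×45×10³) + 1/(9200) ] = 0.7982.
P = 0.7982 / 0.0001156 = 6903 N.
σ = P/A = 6903/1925 = 3.586 MPa.

σ ≈ 3.59 MPa (tensile)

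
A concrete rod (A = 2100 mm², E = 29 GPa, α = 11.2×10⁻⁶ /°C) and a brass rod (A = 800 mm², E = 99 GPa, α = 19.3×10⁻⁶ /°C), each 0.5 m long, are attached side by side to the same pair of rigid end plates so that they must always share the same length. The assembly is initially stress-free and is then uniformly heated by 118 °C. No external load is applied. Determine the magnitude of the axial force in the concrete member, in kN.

Equilibrium of a rigid end plate with no external load gives equal and opposite internal forces ±P in the two members. Since α_{brass} > α_{concrete}, heating drives the brass into compression and the concrete into tension.
Compatibility of the two members (thermal + elastic change equal): (α₁ − α₂)ΔT = P·[1/(A₁E₁) + 1/(A₂E₂)].
|α₁ − α₂|·ΔT = 8.1×10⁻⁶ × 118 = 0.0009558.
1/(A₁E₁) + 1/(A₂E₂) = 1/(2100×29×10³) + 1/(800×99×10³) = 2.905×10⁻⁸ N⁻¹.
P = 0.0009558 / 2.905×10⁻⁸ = 32910 N = 32.91 kN.

P ≈ 32.9 kN (tensile in the concrete)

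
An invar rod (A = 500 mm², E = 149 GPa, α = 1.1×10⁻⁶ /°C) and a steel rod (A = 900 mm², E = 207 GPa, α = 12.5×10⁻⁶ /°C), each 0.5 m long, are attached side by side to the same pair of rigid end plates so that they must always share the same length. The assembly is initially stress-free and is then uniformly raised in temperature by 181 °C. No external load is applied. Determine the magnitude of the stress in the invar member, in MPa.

σ ≈ 220 MPa (tensile)

Equilibrium of a rigid end plate with no external load gives equal and opposite internal forces ±P in the two members. Since α_{steel} > α_{invar}, heating drives the steel into compression and the invar into tension.
Compatibility of the two members (thermal + elastic change equal): (α₁ − α₂)ΔT = P·[1/(A₁E₁) + 1/(A₂E₂)].
|α₁ − α₂|·ΔT = 11.4×10⁻⁶ × 181 = 0.002063.
1/(A₁E₁) + 1/(A₂E₂) = 1/(500×149×10³) + 1/(900×207×10³) = 1.879×10⁻⁸ N⁻¹.
So P = 0.002063 / 1.879×10⁻⁸ = 109.8 kN.
σ_{invar} = P/A₁ = 109800/500 = 219.6 MPa, tensile.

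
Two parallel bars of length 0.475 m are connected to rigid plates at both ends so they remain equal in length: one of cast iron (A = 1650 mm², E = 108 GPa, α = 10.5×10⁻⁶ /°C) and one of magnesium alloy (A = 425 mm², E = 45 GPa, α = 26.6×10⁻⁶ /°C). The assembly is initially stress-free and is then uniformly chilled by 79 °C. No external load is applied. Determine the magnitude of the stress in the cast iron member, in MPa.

Both members must finish at the same length. With the larger α, the magnesium alloy tends to over-contract; the plates restrain it, putting the magnesium alloy in tension and the cast iron in compression. With no external load the two internal forces are equal and opposite, magnitude P.
Setting the final lengths equal and cancelling L: (α₁ − α₂)ΔT = P/(A₁E₁) + P/(A₂E₂).
|α₁ − α₂|·ΔT = 16.1×10⁻⁶ × 79 = 0.001272.
1/(A₁E₁) + 1/(A₂E₂) = 1/(1650×108×10³) + 1/(425×45×10³) = 5.79×10⁻⁸ N⁻¹.
So P = 0.001272 / 5.79×10⁻⁸ = 21.97 kN.
σ_{cast iron} = P/A₁ = 21970/1650 = 13.31 MPa, compressive.

σ ≈ 13.3 MPa (compressive)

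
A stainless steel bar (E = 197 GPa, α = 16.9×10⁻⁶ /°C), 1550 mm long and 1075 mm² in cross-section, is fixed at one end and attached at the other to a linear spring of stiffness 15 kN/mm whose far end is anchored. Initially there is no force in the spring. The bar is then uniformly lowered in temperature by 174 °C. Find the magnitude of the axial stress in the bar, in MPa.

If the spring were absent the bar would shorten by αΔT L = 16.9×10⁻⁶ × 174 × 1550 = 4.558 mm.
With a force P in the spring, the elastic change of the bar is PL/(AE) and that of the spring is P/k; compatibility requires their sum to equal δ_free.
So P = δ_free / [L/(AE) + 1/k] = 4.558 / [ 1550/(1075×197×10³) + 1/(15×10³) ].
P = 4.558 / 7.399×10⁻⁵ = 61610 N.
σ = P/A = 61610/1075 = 57.31 MPa.

σ ≈ 57.3 MPa (tensile)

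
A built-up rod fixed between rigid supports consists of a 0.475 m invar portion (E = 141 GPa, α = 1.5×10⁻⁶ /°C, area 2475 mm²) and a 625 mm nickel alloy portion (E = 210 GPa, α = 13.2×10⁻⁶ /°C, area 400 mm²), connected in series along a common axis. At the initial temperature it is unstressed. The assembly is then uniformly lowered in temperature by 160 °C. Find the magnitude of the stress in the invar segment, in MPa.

Free thermal contraction of the whole bar: Σ αᵢΔT Lᵢ = 1.5×10⁻⁶×160×475 + 13.2×10⁻⁶×160×625 = 1.434 mm.
Since the ends are fixed, an axial force P builds up, equal in every segment, with P · Σ Lᵢ/(AᵢEᵢ) = δ_free.
The series flexibility is Σ Lᵢ/(AᵢEᵢ) = 475/(2475×141×10³) + 625/(400×210×10³) = 8.802×10⁻⁶ mm/N.
P = 1.434 / 8.802×10⁻⁶ = 162900 N = 162.9 kN, tensile.
σ_{invar} = P / A = 162900 / 2475 = 65.83 MPa.

σ ≈ 65.8 MPa (tensile)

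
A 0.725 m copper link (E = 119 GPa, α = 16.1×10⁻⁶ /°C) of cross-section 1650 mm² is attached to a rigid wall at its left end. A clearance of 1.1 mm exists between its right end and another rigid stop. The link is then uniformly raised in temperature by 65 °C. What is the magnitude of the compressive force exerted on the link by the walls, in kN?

P ≈ 0 kN

Free thermal elongation = αΔT L = 16.1×10⁻⁶ × 65 × 725 = 0.7587 mm.
Since δ_free = 0.759 mm is less than the 1.1 mm gap, the link never touches the wall. No axial force develops.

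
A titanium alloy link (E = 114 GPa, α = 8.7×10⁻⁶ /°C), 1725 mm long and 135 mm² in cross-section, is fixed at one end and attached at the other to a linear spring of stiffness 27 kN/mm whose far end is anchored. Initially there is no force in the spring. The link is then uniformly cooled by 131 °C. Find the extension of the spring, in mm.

δ ≈ 0.488 mm

Free thermal contraction: δ_free = αΔT L = 8.7×10⁻⁶ × 131 × 1725 = 1.966 mm.
With a force P in the spring, the elastic change of the link is PL/(AE) and that of the spring is P/k; compatibility requires their sum to equal δ_free.
So P = δ_free / [L/(AE) + 1/k] = 1.966 / [ 1725/(135×114×10³) + 1/(27×10³) ].
P = 1.966 / 0.0001491 = 13180 N.
Spring extension = P/k = 13180/(27×10³) = 0.4883 mm.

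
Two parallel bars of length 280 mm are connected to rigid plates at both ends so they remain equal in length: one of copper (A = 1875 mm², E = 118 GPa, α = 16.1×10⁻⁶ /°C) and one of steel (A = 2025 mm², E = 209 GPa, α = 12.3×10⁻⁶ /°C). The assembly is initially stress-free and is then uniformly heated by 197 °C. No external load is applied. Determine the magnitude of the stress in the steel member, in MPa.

σ ≈ 53.7 MPa (tensile)

Equilibrium of a rigid end plate with no external load gives equal and opposite internal forces ±P in the two members. Since α_{copper} > α_{steel}, heating drives the copper into compression and the steel into tension.
Equating the net (thermal + elastic) strains gives |α₁ − α₂|·ΔT = P·[1/(A₁E₁) + 1/(A₂E₂)].
|α₁ − α₂|·ΔT = 3.8×10⁻⁶ × 197 = 0.0007486.
1/(A₁E₁) + 1/(A₂E₂) = 1/(1875×118×10³) + 1/(2025×209×10³) = 6.883×10⁻⁹ N⁻¹.
So P = 0.0007486 / 6.883×10⁻⁹ = 108.8 kN.
σ_{steel} = P/A₂ = 108800/2025 = 53.71 MPa, tensile.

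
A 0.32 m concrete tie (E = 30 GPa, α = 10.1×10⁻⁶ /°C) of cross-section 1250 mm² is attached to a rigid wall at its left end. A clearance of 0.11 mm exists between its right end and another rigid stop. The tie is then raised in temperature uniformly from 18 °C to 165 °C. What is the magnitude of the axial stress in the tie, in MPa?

σ ≈ 34.2 MPa (compressive)

Free thermal elongation = αΔT L = 10.1×10⁻⁶ × 147 × 320 = 0.4751 mm.
The gap closes (δ_free > 0.11 mm) and the wall then resists a further 0.4751 − 0.11 = 0.3651 mm of expansion.
That suppressed elongation corresponds to σ = E·Δ/L = 30×10³ × 0.3651/320 = 34.23 MPa.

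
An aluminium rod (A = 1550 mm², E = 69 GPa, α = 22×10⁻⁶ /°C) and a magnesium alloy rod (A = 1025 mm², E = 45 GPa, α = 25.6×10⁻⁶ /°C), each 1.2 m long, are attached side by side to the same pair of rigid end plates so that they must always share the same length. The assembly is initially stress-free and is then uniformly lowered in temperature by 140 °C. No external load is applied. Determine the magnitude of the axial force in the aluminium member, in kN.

P ≈ 16.2 kN (compressive in the aluminium)

The magnesium alloy has the larger α, so on cooling it would change length more than the aluminium if both were free. The rigid plates force a common final length, so the magnesium alloy is put into tension and the aluminium into compression, with equal and opposite forces P (no external load).
Compatibility of the two members (thermal + elastic change equal): (α₁ − α₂)ΔT = P·[1/(A₁E₁) + 1/(A₂E₂)].
|α₁ − α₂|·ΔT = 3.6×10⁻⁶ × 140 = 0.000504.
1/(A₁E₁) + 1/(A₂E₂) = 1/(1550×69×10³) + 1/(1025×45×10³) = 3.103×10⁻⁸ N⁻¹.
So P = 0.000504 / 3.103×10⁻⁸ = 16.24 kN.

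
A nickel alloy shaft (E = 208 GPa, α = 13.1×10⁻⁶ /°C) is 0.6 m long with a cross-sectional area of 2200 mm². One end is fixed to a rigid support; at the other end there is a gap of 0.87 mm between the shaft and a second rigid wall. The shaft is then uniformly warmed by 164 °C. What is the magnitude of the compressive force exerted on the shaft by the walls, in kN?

If the wall were absent the shaft would grow by αΔT L = 13.1×10⁻⁶ × 164 × 600 = 1.289 mm.
The gap closes (δ_free > 0.87 mm) and the wall then resists a further 1.289 − 0.87 = 0.419 mm of expansion.
That suppressed elongation corresponds to σ = E·Δ/L = 208×10³ × 0.419/600 = 145.3 MPa.
P = σA = 145.3 × 2200 = 319.6 kN.

P ≈ 320 kN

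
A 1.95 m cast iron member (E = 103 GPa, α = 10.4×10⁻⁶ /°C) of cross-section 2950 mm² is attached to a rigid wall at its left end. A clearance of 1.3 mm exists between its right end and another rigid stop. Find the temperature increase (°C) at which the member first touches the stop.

ΔT ≈ 64.1 °C

The gap closes when αΔT L = 1.3 mm, since the member is still unstressed at that instant.
So ΔT = g/(αL) = 1.3/(10.4×10⁻⁶ × 1950) = 64.1 °C.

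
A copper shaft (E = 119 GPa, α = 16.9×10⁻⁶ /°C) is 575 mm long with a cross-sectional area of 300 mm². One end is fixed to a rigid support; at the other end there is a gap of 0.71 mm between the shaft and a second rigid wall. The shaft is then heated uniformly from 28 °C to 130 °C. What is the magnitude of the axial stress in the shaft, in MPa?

σ ≈ 58.2 MPa (compressive)

Free thermal elongation = αΔT L = 16.9×10⁻⁶ × 102 × 575 = 0.9912 mm.
After closing the 0.71 mm clearance, 0.9912 − 0.71 = 0.2812 mm of expansion remains to be suppressed by the wall.
Compatibility: PL/(AE) = 0.2812 mm, so σ = P/A = E × (0.2812/575) = 58.19 MPa.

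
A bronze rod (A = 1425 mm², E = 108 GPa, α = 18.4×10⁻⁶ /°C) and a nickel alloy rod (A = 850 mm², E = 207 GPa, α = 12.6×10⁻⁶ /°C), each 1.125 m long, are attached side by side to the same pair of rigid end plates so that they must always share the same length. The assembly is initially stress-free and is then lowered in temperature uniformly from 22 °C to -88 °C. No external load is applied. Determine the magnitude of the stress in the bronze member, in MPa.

σ ≈ 36.8 MPa (tensile)

Both members must finish at the same length. With the larger α, the bronze tends to over-contract; the plates restrain it, putting the bronze in tension and the nickel alloy in compression. With no external load the two internal forces are equal and opposite, magnitude P.
Compatibility of the two members (thermal + elastic change equal): (α₁ − α₂)ΔT = P·[1/(A₁E₁) + 1/(A₂E₂)].
|α₁ − α₂|·ΔT = 5.8×10⁻⁶ × 110 = 0.000638.
1/(A₁E₁) + 1/(A₂E₂) = 1/(1425×108×10³) + 1/(850×207×10³) = 1.218×10⁻⁸ N⁻¹.
So P = 0.000638 / 1.218×10⁻⁸ = 52.38 kN.
σ_{bronze} = P/A₁ = 52380/1425 = 36.76 MPa, tensile.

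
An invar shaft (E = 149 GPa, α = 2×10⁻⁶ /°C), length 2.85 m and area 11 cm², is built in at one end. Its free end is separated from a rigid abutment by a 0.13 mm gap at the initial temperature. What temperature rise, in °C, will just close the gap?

Contact occurs when the free expansion equals the gap: αΔT L = 0.13 mm.
So ΔT = g/(αL) = 0.13/(2×10⁻⁶ × 2850) = 22.81 °C.

ΔT ≈ 22.8 °C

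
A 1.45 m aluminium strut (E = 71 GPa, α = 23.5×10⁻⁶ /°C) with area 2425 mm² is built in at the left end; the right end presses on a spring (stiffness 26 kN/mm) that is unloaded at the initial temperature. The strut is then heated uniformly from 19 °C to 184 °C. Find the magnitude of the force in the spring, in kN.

P ≈ 120 kN

If the spring were absent the strut would lengthen by αΔT L = 23.5×10⁻⁶ × 165 × 1450 = 5.622 mm.
With a force P in the spring, the elastic change of the strut is PL/(AE) and that of the spring is P/k; compatibility requires their sum to equal δ_free.
P [ L/(AE) + 1/k ] = δ_free → P [ 1450/(2425×71×10³) + 1/(26×10³) ] = 5.622.
P = 5.622 / 4.688×10⁻⁵ = 119900 N.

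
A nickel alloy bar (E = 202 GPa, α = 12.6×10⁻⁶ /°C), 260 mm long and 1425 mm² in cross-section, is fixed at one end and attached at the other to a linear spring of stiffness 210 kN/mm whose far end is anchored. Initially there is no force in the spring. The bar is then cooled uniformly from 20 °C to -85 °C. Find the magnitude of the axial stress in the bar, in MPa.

σ ≈ 42.6 MPa (tensile)

The unrestrained thermal change is αΔT L = 12.6×10⁻⁶ × 105 × 260 = 0.344 mm.
Let P be the tensile force in the spring. The bar extends elastically by PL/(AE) and the spring stretches by P/k; together these equal δ_free.
So P = δ_free / [L/(AE) + 1/k] = 0.344 / [ 260/(1425×202×10³) + 1/(210×10³) ].
P = 0.344 / 5.665×10⁻⁶ = 60720 N.
σ = P/A = 60720/1425 = 42.61 MPa.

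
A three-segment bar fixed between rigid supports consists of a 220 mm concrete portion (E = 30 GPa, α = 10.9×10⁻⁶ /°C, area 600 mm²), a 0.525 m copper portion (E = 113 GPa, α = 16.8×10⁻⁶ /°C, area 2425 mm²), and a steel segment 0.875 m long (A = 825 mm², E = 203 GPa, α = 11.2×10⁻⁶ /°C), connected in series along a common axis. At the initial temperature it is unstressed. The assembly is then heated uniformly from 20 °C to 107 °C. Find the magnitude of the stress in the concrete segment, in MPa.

Free thermal expansion of the whole bar: Σ αᵢΔT Lᵢ = 10.9×10⁻⁶×87×220 + 16.8×10⁻⁶×87×525 + 11.2×10⁻⁶×87×875 = 1.829 mm.
Since the ends are fixed, an axial force P builds up, equal in every segment, with P · Σ Lᵢ/(AᵢEᵢ) = δ_free.
The series flexibility is Σ Lᵢ/(AᵢEᵢ) = 220/(600×30×10³) + 525/(2425×113×10³) + 875/(825×203×10³) = 1.936×10⁻⁵ mm/N.
P = 1.829 / 1.936×10⁻⁵ = 94440 N = 94.44 kN, compressive.
σ_{concrete} = P / A = 94440 / 600 = 157.4 MPa.

σ ≈ 157 MPa (compressive)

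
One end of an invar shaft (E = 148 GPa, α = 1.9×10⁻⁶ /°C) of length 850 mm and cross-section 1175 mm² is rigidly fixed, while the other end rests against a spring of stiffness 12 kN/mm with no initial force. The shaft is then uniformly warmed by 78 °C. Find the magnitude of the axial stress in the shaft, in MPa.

The unrestrained thermal change is αΔT L = 1.9×10⁻⁶ × 78 × 850 = 0.126 mm.
Let P be the compressive force at the spring. The shaft shortens elastically by PL/(AE) and the spring compresses by P/k; together these equal δ_free.
So P = δ_free / [L/(AE) + 1/k] = 0.126 / [ 850/(1175×148×10³) + 1/(12×10³) ].
P = 0.126 / 8.822×10⁻⁵ = 1428 N.
σ = P/A = 1428/1175 = 1.215 MPa.

σ ≈ 1.22 MPa (compressive)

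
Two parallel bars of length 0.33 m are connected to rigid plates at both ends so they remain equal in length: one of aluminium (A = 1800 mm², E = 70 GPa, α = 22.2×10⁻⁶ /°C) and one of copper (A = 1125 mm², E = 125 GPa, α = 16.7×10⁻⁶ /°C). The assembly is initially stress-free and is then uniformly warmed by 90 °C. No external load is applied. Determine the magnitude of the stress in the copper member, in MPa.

σ ≈ 29.2 MPa (tensile)

The aluminium has the larger α, so on heating it would change length more than the copper if both were free. The rigid plates force a common final length, so the aluminium is put into compression and the copper into tension, with equal and opposite forces P (no external load).
Equating the net (thermal + elastic) strains gives |α₁ − α₂|·ΔT = P·[1/(A₁E₁) + 1/(A₂E₂)].
|α₁ − α₂|·ΔT = 5.5×10⁻⁶ × 90 = 0.000495.
1/(A₁E₁) + 1/(A₂E₂) = 1/(1800×70×10³) + 1/(1125×125×10³) = 1.505×10⁻⁸ N⁻¹.
So P = 0.000495 / 1.505×10⁻⁸ = 32.9 kN.
σ_{copper} = P/A₂ = 32900/1125 = 29.24 MPa, tensile.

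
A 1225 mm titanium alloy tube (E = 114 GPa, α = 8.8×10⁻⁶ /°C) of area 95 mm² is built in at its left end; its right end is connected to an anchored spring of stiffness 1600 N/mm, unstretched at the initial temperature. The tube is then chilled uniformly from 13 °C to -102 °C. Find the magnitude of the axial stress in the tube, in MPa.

σ ≈ 17.7 MPa (tensile)

If the spring were absent the tube would shorten by αΔT L = 8.8×10⁻⁶ × 115 × 1225 = 1.24 mm.
Let P be the tensile force in the spring. The tube extends elastically by PL/(AE) and the spring stretches by P/k; together these equal δ_free.
So P = δ_free / [L/(AE) + 1/k] = 1.24 / [ 1225/(95×114×10³) + 1/(1600) ].
P = 1.24 / 0.0007381 = 1680 N.
σ = P/A = 1680/95 = 17.68 MPa.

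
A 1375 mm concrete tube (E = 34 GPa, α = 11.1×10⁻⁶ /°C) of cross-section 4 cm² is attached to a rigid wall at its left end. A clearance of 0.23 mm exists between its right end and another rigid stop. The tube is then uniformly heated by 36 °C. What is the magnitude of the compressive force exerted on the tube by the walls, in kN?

P ≈ 3.16 kN

If the wall were absent the tube would grow by αΔT L = 11.1×10⁻⁶ × 36 × 1375 = 0.5494 mm.
After closing the 0.23 mm clearance, 0.5494 − 0.23 = 0.3195 mm of expansion remains to be suppressed by the wall.
Compatibility: PL/(AE) = 0.3195 mm, so σ = P/A = E × (0.3195/1375) = 7.899 MPa.
Force on the wall = σA = 7.899 × 400 mm² = 3.16 kN.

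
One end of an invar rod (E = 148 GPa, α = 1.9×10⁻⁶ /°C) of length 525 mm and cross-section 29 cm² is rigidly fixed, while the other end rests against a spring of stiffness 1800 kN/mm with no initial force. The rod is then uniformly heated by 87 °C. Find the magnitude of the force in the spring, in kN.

P ≈ 48.8 kN

The unrestrained thermal change is αΔT L = 1.9×10⁻⁶ × 87 × 525 = 0.08678 mm.
With a force P in the spring, the elastic change of the rod is PL/(AE) and that of the spring is P/k; compatibility requires their sum to equal δ_free.
So P = δ_free / [L/(AE) + 1/k] = 0.08678 / [ 525/(2900×148×10³) + 1/(1800×10³) ].
P = 0.08678 / 1.779×10⁻⁶ = 48790 N.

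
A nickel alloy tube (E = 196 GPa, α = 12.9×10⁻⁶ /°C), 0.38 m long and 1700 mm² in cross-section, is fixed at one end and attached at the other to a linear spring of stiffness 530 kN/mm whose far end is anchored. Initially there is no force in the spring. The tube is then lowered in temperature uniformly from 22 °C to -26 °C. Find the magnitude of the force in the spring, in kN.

If the spring were absent the tube would shorten by αΔT L = 12.9×10⁻⁶ × 48 × 380 = 0.2353 mm.
With a force P in the spring, the elastic change of the tube is PL/(AE) and that of the spring is P/k; compatibility requires their sum to equal δ_free.
So P = δ_free / [L/(AE) + 1/k] = 0.2353 / [ 380/(1700×196×10³) + 1/(530×10³) ].
P = 0.2353 / 3.027×10⁻⁶ = 77730 N.

P ≈ 77.7 kN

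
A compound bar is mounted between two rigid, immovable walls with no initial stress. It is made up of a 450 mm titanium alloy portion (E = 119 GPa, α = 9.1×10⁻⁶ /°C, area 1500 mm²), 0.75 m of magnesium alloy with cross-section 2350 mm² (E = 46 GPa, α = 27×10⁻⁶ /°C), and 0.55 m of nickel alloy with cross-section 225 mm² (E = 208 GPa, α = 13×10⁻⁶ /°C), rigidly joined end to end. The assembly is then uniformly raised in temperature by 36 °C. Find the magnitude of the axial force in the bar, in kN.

If the supports were absent, the total length change would be Σ αᵢΔT Lᵢ = 9.1×10⁻⁶×36×450 + 27×10⁻⁶×36×750 + 13×10⁻⁶×36×550 = 1.134 mm.
Since the ends are fixed, an axial force P builds up, equal in every segment, with P · Σ Lᵢ/(AᵢEᵢ) = δ_free.
The series flexibility is Σ Lᵢ/(AᵢEᵢ) = 450/(1500×119×10³) + 750/(2350×46×10³) + 550/(225×208×10³) = 2.121×10⁻⁵ mm/N.
Hence P = δ_free / Σ(L/AE) = 1.134/2.121×10⁻⁵ = 53.45 kN (compressive).

P ≈ 53.5 kN (compressive)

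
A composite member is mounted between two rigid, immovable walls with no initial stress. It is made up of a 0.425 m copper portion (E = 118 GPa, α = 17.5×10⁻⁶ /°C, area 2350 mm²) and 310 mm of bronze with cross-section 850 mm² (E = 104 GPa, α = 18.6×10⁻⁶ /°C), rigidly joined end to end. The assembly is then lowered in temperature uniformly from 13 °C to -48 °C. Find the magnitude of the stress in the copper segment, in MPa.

σ ≈ 68 MPa (tensile)

Free thermal contraction of the whole bar: Σ αᵢΔT Lᵢ = 17.5×10⁻⁶×61×425 + 18.6×10⁻⁶×61×310 = 0.8054 mm.
The walls prevent any net length change, so an axial force P (same in every segment) develops. Compatibility: P · Σ Lᵢ/(AᵢEᵢ) = δ_free.
Σ Lᵢ/(AᵢEᵢ) = 425/(2350×118×10³) + 310/(850×104×10³) = 5.039×10⁻⁶ mm/N.
Hence P = δ_free / Σ(L/AE) = 0.8054/5.039×10⁻⁶ = 159.8 kN (tensile).
σ_{copper} = P / A = 159800 / 2350 = 68.01 MPa.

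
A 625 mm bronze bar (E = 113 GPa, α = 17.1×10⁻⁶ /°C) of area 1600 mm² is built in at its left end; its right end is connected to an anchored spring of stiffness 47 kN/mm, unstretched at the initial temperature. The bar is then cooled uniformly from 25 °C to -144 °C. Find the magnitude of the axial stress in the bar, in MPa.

σ ≈ 45.6 MPa (tensile)

Free thermal contraction: δ_free = αΔT L = 17.1×10⁻⁶ × 169 × 625 = 1.806 mm.
Let P be the tensile force in the spring. The bar extends elastically by PL/(AE) and the spring stretches by P/k; together these equal δ_free.
So P = δ_free / [L/(AE) + 1/k] = 1.806 / [ 625/(1600×113×10³) + 1/(47×10³) ].
P = 1.806 / 2.473×10⁻⁵ = 73030 N.
σ = P/A = 73030/1600 = 45.64 MPa.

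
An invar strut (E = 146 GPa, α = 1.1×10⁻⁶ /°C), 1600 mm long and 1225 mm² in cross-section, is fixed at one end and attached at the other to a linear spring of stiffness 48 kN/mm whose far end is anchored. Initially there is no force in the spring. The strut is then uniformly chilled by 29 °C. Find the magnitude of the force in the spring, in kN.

The unrestrained thermal change is αΔT L = 1.1×10⁻⁶ × 29 × 1600 = 0.05104 mm.
Let P be the tensile force in the spring. The strut extends elastically by PL/(AE) and the spring stretches by P/k; together these equal δ_free.
P [ L/(AE) + 1/k ] = δ_free → P [ 1600/(1225×146×10³) + 1/(48×10³) ] = 0.05104.
P = 0.05104 / 2.978×10⁻⁵ = 1714 N.

P ≈ 1.71 kN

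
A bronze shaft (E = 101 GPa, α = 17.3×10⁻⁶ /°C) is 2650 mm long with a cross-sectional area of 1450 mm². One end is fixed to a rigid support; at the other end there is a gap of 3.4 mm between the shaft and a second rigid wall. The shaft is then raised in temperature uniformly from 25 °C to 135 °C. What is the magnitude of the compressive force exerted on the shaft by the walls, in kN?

Unrestrained expansion: δ_free = αΔT L = 17.3×10⁻⁶ × 110 × 2650 = 5.043 mm.
The gap closes (δ_free > 3.4 mm) and the wall then resists a further 5.043 − 3.4 = 1.643 mm of expansion.
Compatibility: PL/(AE) = 1.643 mm, so σ = P/A = E × (1.643/2650) = 62.62 MPa.
P = σA = 62.62 × 1450 = 90.8 kN.

P ≈ 90.8 kN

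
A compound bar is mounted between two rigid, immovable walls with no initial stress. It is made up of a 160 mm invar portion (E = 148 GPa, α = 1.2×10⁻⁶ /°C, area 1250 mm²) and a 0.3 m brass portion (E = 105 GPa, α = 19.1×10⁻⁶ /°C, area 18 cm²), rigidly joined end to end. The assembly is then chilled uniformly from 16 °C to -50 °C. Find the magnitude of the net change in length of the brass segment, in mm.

Free thermal contraction of the whole bar: Σ αᵢΔT Lᵢ = 1.2×10⁻⁶×66×160 + 19.1×10⁻⁶×66×300 = 0.3909 mm.
The walls prevent any net length change, so an axial force P (same in every segment) develops. Compatibility: P · Σ Lᵢ/(AᵢEᵢ) = δ_free.
The series flexibility is Σ Lᵢ/(AᵢEᵢ) = 160/(1250×148×10³) + 300/(1800×105×10³) = 2.452×10⁻⁶ mm/N.
So P = 0.3909 / 2.452×10⁻⁶ = 159.4 kN, tensile.
For the brass segment, free thermal change = 19.1×10⁻⁶×66×300 = 0.3782 mm and elastic change from P = 159400×300/(1800×105×10³) = 0.253 mm; these oppose, so the net change is 0.125 mm (segment shortens).

|ΔL| ≈ 0.125 mm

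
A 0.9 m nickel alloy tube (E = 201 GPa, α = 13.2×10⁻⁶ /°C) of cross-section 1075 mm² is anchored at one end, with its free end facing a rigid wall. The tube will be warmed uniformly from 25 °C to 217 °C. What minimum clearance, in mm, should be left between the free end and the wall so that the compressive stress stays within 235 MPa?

With no wall the tube would lengthen by αΔT L = 13.2×10⁻⁶ × 192 × 900 = 2.281 mm.
A stress of 235 MPa corresponds to the wall pushing the tube back by σL/E = 235×900/(201×10³) = 1.052 mm.
So the gap has to take up the difference, g_min = δ_free − σL/E = 2.281 − 1.052 = 1.229 mm.

g ≈ 1.23 mm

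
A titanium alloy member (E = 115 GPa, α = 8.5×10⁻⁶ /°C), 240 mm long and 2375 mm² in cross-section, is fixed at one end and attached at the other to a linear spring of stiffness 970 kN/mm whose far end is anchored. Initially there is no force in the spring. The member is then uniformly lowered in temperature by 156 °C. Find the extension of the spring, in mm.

The unrestrained thermal change is αΔT L = 8.5×10⁻⁶ × 156 × 240 = 0.3182 mm.
With a force P in the spring, the elastic change of the member is PL/(AE) and that of the spring is P/k; compatibility requires their sum to equal δ_free.
So P = δ_free / [L/(AE) + 1/k] = 0.3182 / [ 240/(2375×115×10³) + 1/(970×10³) ].
P = 0.3182 / 1.91×10⁻⁶ = 166600 N.
Spring extension = P/k = 166600/(970×10³) = 0.1718 mm.

δ ≈ 0.172 mm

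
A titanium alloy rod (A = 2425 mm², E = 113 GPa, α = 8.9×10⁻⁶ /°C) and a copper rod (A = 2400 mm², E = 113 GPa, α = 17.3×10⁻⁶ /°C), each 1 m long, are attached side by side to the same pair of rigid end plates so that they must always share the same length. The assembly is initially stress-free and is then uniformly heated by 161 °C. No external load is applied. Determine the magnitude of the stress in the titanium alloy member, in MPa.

σ ≈ 76 MPa (tensile)

Both members must finish at the same length. With the larger α, the copper tends to over-expand; the plates restrain it, putting the copper in compression and the titanium alloy in tension. With no external load the two internal forces are equal and opposite, magnitude P.
Equating the net (thermal + elastic) strains gives |α₁ − α₂|·ΔT = P·[1/(A₁E₁) + 1/(A₂E₂)].
|α₁ − α₂|·ΔT = 8.4×10⁻⁶ × 161 = 0.001352.
1/(A₁E₁) + 1/(A₂E₂) = 1/(2425×113×10³) + 1/(2400×113×10³) = 7.337×10⁻⁹ N⁻¹.
P = 0.001352 / 7.337×10⁻⁹ = 184300 N = 184.3 kN.
σ_{titanium alloy} = P/A₁ = 184300/2425 = 76.01 MPa, tensile.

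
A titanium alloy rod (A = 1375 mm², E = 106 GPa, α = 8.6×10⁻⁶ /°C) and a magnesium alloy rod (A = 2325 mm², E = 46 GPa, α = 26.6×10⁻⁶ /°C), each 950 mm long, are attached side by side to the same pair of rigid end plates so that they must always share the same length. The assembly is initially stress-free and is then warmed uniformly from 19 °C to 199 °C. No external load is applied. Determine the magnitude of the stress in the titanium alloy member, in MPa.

The magnesium alloy has the larger α, so on heating it would change length more than the titanium alloy if both were free. The rigid plates force a common final length, so the magnesium alloy is put into compression and the titanium alloy into tension, with equal and opposite forces P (no external load).
Equating the net (thermal + elastic) strains gives |α₁ − α₂|·ΔT = P·[1/(A₁E₁) + 1/(A₂E₂)].
|α₁ − α₂|·ΔT = 18×10⁻⁶ × 180 = 0.00324.
1/(A₁E₁) + 1/(A₂E₂) = 1/(1375×106×10³) + 1/(2325×46×10³) = 1.621×10⁻⁸ N⁻¹.
So P = 0.00324 / 1.621×10⁻⁸ = 199.9 kN.
σ_{titanium alloy} = P/A₁ = 199900/1375 = 145.4 MPa, tensile.

σ ≈ 145 MPa (tensile)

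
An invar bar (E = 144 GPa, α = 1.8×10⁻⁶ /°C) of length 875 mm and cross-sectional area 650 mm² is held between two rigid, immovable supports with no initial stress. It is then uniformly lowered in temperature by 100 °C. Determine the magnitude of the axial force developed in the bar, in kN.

P ≈ 16.8 kN (tensile)

The ends cannot move, so σ = EαΔT = 144×10³ × 1.8×10⁻⁶ × 100 = 25.92 MPa.
P = AEαΔT = 650 × 144×10³ × 1.8×10⁻⁶ × 100 = 16.85 kN (tensile).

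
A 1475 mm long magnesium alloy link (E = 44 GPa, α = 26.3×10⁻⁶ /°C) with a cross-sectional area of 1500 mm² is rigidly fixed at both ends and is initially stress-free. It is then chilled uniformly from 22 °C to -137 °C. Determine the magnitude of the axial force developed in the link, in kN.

P ≈ 276 kN (tensile)

Full restraint means ε = 0, so the stress is σ = EαΔT = 44×10³ × 26.3×10⁻⁶ × 159 = 184 MPa.
P = AEαΔT = 1500 × 44×10³ × 26.3×10⁻⁶ × 159 = 276 kN (tensile).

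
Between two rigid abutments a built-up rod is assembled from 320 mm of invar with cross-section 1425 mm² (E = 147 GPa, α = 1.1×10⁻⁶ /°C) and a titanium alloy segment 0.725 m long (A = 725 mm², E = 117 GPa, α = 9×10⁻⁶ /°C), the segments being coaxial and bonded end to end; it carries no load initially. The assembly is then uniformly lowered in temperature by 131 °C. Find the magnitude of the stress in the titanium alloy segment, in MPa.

σ ≈ 123 MPa (tensile)

With the walls removed the bar would change length by δ_free = Σ αᵢΔT Lᵢ = 1.1×10⁻⁶×131×320 + 9×10⁻⁶×131×725 = 0.9009 mm.
The walls prevent any net length change, so an axial force P (same in every segment) develops. Compatibility: P · Σ Lᵢ/(AᵢEᵢ) = δ_free.
Σ Lᵢ/(AᵢEᵢ) = 320/(1425×147×10³) + 725/(725×117×10³) = 1.007×10⁻⁵ mm/N.
P = 0.9009 / 1.007×10⁻⁵ = 89420 N = 89.42 kN, tensile.
σ_{titanium alloy} = P / A = 89420 / 725 = 123.3 MPa.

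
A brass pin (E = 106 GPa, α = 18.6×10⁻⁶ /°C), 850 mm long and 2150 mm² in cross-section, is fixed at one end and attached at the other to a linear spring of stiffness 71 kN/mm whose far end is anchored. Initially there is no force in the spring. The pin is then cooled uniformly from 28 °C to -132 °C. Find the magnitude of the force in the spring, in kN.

P ≈ 142 kN

Free thermal contraction: δ_free = αΔT L = 18.6×10⁻⁶ × 160 × 850 = 2.53 mm.
Let P be the tensile force in the spring. The pin extends elastically by PL/(AE) and the spring stretches by P/k; together these equal δ_free.
P [ L/(AE) + 1/k ] = δ_free → P [ 850/(2150×106×10³) + 1/(71×10³) ] = 2.53.
P = 2.53 / 1.781×10⁻⁵ = 142000 N.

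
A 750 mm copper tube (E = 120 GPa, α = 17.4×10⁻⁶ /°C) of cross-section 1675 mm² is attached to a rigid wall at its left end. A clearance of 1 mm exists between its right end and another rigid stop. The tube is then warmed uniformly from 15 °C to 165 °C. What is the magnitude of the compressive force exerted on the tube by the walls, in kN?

P ≈ 257 kN

Free thermal elongation = αΔT L = 17.4×10⁻⁶ × 150 × 750 = 1.958 mm.
After closing the 1 mm clearance, 1.958 − 1 = 0.9575 mm of expansion remains to be suppressed by the wall.
That suppressed elongation corresponds to σ = E·Δ/L = 120×10³ × 0.9575/750 = 153.2 MPa.
Force on the wall = σA = 153.2 × 1675 mm² = 256.6 kN.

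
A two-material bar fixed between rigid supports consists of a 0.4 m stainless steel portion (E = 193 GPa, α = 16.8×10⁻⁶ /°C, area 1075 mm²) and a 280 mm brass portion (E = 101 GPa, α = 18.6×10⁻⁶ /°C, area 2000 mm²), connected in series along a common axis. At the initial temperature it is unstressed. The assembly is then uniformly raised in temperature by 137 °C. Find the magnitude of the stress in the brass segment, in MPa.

σ ≈ 247 MPa (compressive)

Free thermal expansion of the whole bar: Σ αᵢΔT Lᵢ = 16.8×10⁻⁶×137×400 + 18.6×10⁻⁶×137×280 = 1.634 mm.
Since the ends are fixed, an axial force P builds up, equal in every segment, with P · Σ Lᵢ/(AᵢEᵢ) = δ_free.
The series flexibility is Σ Lᵢ/(AᵢEᵢ) = 400/(1075×193×10³) + 280/(2000×101×10³) = 3.314×10⁻⁶ mm/N.
P = 1.634 / 3.314×10⁻⁶ = 493100 N = 493.1 kN, compressive.
σ_{brass} = P / A = 493100 / 2000 = 246.5 MPa.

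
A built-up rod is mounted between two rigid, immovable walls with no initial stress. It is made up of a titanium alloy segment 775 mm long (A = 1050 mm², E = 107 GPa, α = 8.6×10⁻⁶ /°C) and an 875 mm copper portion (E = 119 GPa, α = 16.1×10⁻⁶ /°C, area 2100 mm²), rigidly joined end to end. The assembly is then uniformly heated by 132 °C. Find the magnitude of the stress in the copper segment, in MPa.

σ ≈ 125 MPa (compressive)

If the supports were absent, the total length change would be Σ αᵢΔT Lᵢ = 8.6×10⁻⁶×132×775 + 16.1×10⁻⁶×132×875 = 2.739 mm.
Since the ends are fixed, an axial force P builds up, equal in every segment, with P · Σ Lᵢ/(AᵢEᵢ) = δ_free.
The series flexibility is Σ Lᵢ/(AᵢEᵢ) = 775/(1050×107×10³) + 875/(2100×119×10³) = 1.04×10⁻⁵ mm/N.
P = 2.739 / 1.04×10⁻⁵ = 263400 N = 263.4 kN, compressive.
σ_{copper} = P / A = 263400 / 2100 = 125.4 MPa.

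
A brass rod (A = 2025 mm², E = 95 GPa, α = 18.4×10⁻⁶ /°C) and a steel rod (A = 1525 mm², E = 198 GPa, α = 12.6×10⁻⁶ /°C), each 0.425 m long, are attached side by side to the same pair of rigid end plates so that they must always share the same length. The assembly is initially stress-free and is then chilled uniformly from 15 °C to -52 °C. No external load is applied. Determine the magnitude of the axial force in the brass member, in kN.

Both members must finish at the same length. With the larger α, the brass tends to over-contract; the plates restrain it, putting the brass in tension and the steel in compression. With no external load the two internal forces are equal and opposite, magnitude P.
Equating the net (thermal + elastic) strains gives |α₁ − α₂|·ΔT = P·[1/(A₁E₁) + 1/(A₂E₂)].
|α₁ − α₂|·ΔT = 5.8×10⁻⁶ × 67 = 0.0003886.
1/(A₁E₁) + 1/(A₂E₂) = 1/(2025×95×10³) + 1/(1525×198×10³) = 8.51×10⁻⁹ N⁻¹.
So P = 0.0003886 / 8.51×10⁻⁹ = 45.66 kN.

P ≈ 45.7 kN (tensile in the brass)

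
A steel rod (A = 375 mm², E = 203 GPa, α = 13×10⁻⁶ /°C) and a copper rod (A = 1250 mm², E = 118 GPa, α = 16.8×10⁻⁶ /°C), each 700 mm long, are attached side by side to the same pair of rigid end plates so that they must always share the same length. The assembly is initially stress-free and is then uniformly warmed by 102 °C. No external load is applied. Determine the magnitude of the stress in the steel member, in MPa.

Equilibrium of a rigid end plate with no external load gives equal and opposite internal forces ±P in the two members. Since α_{copper} > α_{steel}, heating drives the copper into compression and the steel into tension.
Compatibility of the two members (thermal + elastic change equal): (α₁ − α₂)ΔT = P·[1/(A₁E₁) + 1/(A₂E₂)].
|α₁ − α₂|·ΔT = 3.8×10⁻⁶ × 102 = 0.0003876.
1/(A₁E₁) + 1/(A₂E₂) = 1/(375×203×10³) + 1/(1250×118×10³) = 1.992×10⁻⁸ N⁻¹.
So P = 0.0003876 / 1.992×10⁻⁸ = 19.46 kN.
σ_{steel} = P/A₁ = 19460/375 = 51.9 MPa, tensile.

σ ≈ 51.9 MPa (tensile)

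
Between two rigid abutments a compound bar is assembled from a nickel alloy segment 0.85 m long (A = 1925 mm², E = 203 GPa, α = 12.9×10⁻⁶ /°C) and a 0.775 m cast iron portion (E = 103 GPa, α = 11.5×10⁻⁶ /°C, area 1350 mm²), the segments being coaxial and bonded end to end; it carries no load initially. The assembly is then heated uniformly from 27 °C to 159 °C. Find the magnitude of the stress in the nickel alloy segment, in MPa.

σ ≈ 176 MPa (compressive)

With the walls removed the bar would change length by δ_free = Σ αᵢΔT Lᵢ = 12.9×10⁻⁶×132×850 + 11.5×10⁻⁶×132×775 = 2.624 mm.
The rigid supports impose zero overall length change; the single axial force P common to all segments must satisfy P Σ Lᵢ/(AᵢEᵢ) = δ_free.
The series flexibility is Σ Lᵢ/(AᵢEᵢ) = 850/(1925×203×10³) + 775/(1350×103×10³) = 7.749×10⁻⁶ mm/N.
P = 2.624 / 7.749×10⁻⁶ = 338600 N = 338.6 kN, compressive.
σ_{nickel alloy} = P / A = 338600 / 1925 = 175.9 MPa.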